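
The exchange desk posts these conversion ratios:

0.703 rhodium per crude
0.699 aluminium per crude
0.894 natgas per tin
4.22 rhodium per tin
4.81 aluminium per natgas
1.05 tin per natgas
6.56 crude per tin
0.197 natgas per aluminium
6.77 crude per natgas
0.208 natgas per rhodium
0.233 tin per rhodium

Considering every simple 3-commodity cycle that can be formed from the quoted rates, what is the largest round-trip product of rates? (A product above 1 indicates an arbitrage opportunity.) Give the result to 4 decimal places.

1.0745

rhodium→tin→crude→rhodium: 0.233 × 6.56 × 0.703 = 1.07452
natgas→crude→rhodium→natgas: 6.77 × 0.703 × 0.208 = 0.98994
aluminium→natgas→crude→aluminium: 0.197 × 6.77 × 0.699 = 0.93225
natgas→tin→rhodium→natgas: 1.05 × 4.22 × 0.208 = 0.92165
Maximum is rhodium→tin→crude→rhodium at 1.0745; arbitrage exists.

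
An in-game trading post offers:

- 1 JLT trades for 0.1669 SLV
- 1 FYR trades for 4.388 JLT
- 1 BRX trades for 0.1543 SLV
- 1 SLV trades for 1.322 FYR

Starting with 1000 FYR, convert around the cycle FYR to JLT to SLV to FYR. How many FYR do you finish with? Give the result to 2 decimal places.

968.18

1000 FYR × 4.388 = 4388 JLT
4388 JLT × 0.1669 = 732.3572 SLV
732.3572 SLV × 1.322 = 968.1762184 FYR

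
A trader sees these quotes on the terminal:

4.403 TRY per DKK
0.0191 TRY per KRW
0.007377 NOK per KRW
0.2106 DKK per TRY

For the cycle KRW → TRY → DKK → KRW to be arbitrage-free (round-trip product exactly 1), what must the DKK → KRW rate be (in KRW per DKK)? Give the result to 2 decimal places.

Known legs of the cycle: 0.0191 × 0.2106 = 0.00402246
For no arbitrage the full-cycle product must be 1, so the missing rate is 1 / 0.00402246 ≈ 248.6041.

248.60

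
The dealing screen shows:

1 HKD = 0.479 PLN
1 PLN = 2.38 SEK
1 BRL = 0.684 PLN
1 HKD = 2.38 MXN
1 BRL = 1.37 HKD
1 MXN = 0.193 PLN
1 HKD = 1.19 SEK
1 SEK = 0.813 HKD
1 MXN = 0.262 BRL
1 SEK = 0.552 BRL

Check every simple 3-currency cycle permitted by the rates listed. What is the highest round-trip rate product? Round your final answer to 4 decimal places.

0.9268

HKD→PLN→SEK→HKD: 0.479 × 2.38 × 0.813 = 0.92684
HKD→SEK→BRL→HKD: 1.19 × 0.552 × 1.37 = 0.89993
BRL→PLN→SEK→BRL: 0.684 × 2.38 × 0.552 = 0.89861
MXN→BRL→HKD→MXN: 0.262 × 1.37 × 2.38 = 0.85428
Maximum is HKD→PLN→SEK→HKD at 0.9268; no arbitrage — every cycle loses value.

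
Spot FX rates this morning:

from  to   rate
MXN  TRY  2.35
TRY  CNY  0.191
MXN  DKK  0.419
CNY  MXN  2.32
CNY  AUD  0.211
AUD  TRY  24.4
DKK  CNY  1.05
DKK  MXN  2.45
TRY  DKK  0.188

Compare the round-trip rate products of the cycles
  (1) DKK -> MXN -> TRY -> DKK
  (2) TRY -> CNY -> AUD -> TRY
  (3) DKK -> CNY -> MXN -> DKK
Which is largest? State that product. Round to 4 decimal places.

1.0824

(1) 2.45 × 2.35 × 0.188 = 1.08241
(2) 0.191 × 0.211 × 24.4 = 0.98334
(3) 1.05 × 2.32 × 0.419 = 1.02068
Highest is cycle (1) at 1.0824 (>1, arbitrage).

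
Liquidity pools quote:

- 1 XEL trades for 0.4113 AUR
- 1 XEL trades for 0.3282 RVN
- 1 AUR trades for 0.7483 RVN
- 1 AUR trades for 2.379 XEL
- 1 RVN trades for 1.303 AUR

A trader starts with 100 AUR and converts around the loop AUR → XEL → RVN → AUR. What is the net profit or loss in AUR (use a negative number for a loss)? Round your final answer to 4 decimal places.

1.7367

100 AUR × 2.379 = 237.9 XEL
237.9 XEL × 0.3282 = 78.07878 RVN
78.07878 RVN × 1.303 = 101.73665034 AUR
Net change: 101.73665034 − 100 = 1.73665034 AUR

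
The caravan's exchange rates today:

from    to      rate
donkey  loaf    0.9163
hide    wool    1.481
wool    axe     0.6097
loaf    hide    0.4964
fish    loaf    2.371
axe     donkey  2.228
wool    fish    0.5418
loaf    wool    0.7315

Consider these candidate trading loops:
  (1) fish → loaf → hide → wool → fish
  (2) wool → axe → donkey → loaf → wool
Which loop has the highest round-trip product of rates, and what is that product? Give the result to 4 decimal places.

0.9444

(1) 2.371 × 0.4964 × 1.481 × 0.5418 = 0.94440
(2) 0.6097 × 2.228 × 0.9163 × 0.7315 = 0.91051
Highest is cycle (1) at 0.9444 (≤1, no arbitrage).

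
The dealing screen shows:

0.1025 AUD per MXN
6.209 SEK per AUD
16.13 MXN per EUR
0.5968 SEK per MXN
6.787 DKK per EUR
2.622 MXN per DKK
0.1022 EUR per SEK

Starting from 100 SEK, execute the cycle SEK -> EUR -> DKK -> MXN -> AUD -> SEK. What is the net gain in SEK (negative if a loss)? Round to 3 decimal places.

15.746

100 SEK × 0.1022 = 10.22 EUR
10.22 EUR × 6.787 = 69.36314 DKK
69.36314 DKK × 2.622 = 181.87015308 MXN
181.87015308 MXN × 0.1025 = 18.6416906907 AUD
18.6416906907 AUD × 6.209 = 115.7462574985563 SEK
Net change: 115.7462574985563 − 100 = 15.7462574985563 SEK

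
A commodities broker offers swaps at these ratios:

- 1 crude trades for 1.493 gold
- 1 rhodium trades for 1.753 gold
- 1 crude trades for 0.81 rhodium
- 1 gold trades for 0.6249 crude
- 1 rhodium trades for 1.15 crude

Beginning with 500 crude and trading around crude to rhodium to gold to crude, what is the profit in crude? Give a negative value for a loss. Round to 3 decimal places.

500 crude × 0.81 = 405 rhodium
405 rhodium × 1.753 = 709.965 gold
709.965 gold × 0.6249 = 443.6571285 crude
Net change: 443.6571285 − 500 = -56.3428715 crude

-56.343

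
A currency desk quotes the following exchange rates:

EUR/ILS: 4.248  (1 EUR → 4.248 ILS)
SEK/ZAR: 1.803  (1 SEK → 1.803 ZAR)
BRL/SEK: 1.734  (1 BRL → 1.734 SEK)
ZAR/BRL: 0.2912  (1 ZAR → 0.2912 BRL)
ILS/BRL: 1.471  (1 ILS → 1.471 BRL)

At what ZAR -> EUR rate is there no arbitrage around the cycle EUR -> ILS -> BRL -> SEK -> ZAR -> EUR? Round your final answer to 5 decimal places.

0.05119

Known legs of the cycle: 4.248 × 1.471 × 1.734 × 1.803 = 19.536285828816
For no arbitrage the full-cycle product must be 1, so the missing rate is 1 / 19.536285828816 ≈ 0.0511868.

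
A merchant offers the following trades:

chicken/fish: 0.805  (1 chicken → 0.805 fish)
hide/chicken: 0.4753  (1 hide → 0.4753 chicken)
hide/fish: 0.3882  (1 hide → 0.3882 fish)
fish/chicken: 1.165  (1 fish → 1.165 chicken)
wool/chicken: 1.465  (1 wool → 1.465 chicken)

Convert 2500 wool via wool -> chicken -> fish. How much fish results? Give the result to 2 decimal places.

2948.31

2500 wool × 1.465 = 3662.5 chicken
3662.5 chicken × 0.805 = 2948.3125 fish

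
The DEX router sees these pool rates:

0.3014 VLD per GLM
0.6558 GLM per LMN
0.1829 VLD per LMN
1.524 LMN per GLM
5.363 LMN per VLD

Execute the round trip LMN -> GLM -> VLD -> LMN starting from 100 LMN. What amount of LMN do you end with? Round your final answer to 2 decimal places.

106.00

100 LMN × 0.6558 = 65.58 GLM
65.58 GLM × 0.3014 = 19.765812 VLD
19.765812 VLD × 5.363 = 106.004049756 LMN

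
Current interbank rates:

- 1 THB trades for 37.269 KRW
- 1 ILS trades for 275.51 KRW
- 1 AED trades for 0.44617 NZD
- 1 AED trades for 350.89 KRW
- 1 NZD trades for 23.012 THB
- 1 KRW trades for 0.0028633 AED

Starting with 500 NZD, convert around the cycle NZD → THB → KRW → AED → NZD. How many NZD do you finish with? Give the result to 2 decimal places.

500 NZD × 23.012 = 11506 THB
11506 THB × 37.269 = 428817.114 KRW
428817.114 KRW × 0.0028633 = 1227.8320425162 AED
1227.8320425162 AED × 0.44617 = 547.821822409452954 NZD

547.82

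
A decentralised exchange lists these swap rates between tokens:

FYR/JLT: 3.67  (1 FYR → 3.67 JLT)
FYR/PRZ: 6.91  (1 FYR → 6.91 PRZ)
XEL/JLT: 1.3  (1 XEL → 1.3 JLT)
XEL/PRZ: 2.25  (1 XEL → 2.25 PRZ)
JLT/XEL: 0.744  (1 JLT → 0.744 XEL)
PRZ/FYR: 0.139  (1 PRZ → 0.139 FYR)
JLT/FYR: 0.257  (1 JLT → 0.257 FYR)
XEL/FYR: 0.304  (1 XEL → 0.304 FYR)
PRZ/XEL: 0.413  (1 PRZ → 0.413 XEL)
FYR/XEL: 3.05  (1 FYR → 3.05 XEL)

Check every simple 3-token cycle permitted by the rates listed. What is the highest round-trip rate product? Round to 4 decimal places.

1.0190

JLT→FYR→XEL→JLT: 0.257 × 3.05 × 1.3 = 1.01901
XEL→PRZ→FYR→XEL: 2.25 × 0.139 × 3.05 = 0.95389
XEL→FYR→PRZ→XEL: 0.304 × 6.91 × 0.413 = 0.86756
JLT→XEL→FYR→JLT: 0.744 × 0.304 × 3.67 = 0.83007
Maximum is JLT→FYR→XEL→JLT at 1.0190; arbitrage exists.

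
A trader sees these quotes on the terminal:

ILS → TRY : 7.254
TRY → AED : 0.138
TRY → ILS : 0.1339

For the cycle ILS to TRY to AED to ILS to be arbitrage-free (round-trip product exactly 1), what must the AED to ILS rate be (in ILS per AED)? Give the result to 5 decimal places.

0.99895

Known legs of the cycle: 7.254 × 0.138 = 1.001052
For no arbitrage the full-cycle product must be 1, so the missing rate is 1 / 1.001052 ≈ 0.9989491.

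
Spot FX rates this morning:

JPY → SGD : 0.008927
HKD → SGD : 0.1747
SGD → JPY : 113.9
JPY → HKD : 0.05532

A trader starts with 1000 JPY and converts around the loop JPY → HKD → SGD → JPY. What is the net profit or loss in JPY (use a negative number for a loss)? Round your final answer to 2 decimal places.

100.78

1000 JPY × 0.05532 = 55.32 HKD
55.32 HKD × 0.1747 = 9.664404 SGD
9.664404 SGD × 113.9 = 1100.7756156 JPY
Net change: 1100.7756156 − 1000 = 100.7756156 JPY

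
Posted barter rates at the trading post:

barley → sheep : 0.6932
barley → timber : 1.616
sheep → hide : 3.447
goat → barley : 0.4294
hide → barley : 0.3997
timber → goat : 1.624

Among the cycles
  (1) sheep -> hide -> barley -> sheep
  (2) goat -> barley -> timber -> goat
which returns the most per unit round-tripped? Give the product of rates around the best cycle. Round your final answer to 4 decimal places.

(1) 3.447 × 0.3997 × 0.6932 = 0.95507
(2) 0.4294 × 1.616 × 1.624 = 1.12691
Highest is cycle (2) at 1.1269 (>1, arbitrage).

1.1269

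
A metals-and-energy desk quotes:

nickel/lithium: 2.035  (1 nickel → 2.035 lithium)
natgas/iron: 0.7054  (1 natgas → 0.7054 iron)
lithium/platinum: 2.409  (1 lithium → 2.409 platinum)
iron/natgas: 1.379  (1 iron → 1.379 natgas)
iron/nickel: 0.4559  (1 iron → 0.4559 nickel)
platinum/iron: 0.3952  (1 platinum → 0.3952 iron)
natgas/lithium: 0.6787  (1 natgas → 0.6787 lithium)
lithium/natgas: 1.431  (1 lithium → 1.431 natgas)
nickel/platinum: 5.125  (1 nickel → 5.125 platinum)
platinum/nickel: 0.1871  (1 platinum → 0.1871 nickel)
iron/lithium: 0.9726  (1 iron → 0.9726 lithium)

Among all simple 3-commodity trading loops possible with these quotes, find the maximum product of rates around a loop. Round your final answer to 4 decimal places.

natgas→iron→lithium→natgas: 0.7054 × 0.9726 × 1.431 = 0.98177
lithium→platinum→iron→lithium: 2.409 × 0.3952 × 0.9726 = 0.92595
nickel→platinum→iron→nickel: 5.125 × 0.3952 × 0.4559 = 0.92338
lithium→platinum→nickel→lithium: 2.409 × 0.1871 × 2.035 = 0.91722
Maximum is natgas→iron→lithium→natgas at 0.9818; no arbitrage — every cycle loses value.

0.9818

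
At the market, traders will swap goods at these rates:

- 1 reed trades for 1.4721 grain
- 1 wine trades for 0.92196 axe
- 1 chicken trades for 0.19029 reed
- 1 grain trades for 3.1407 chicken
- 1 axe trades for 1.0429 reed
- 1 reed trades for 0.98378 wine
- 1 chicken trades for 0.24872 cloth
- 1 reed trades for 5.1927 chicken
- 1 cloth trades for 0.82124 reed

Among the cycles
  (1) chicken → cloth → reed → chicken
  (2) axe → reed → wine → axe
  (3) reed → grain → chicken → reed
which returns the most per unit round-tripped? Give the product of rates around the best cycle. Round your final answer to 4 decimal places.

1.0607

(1) 0.24872 × 0.82124 × 5.1927 = 1.06065
(2) 1.0429 × 0.98378 × 0.92196 = 0.94592
(3) 1.4721 × 3.1407 × 0.19029 = 0.87979
Highest is cycle (1) at 1.0607 (>1, arbitrage).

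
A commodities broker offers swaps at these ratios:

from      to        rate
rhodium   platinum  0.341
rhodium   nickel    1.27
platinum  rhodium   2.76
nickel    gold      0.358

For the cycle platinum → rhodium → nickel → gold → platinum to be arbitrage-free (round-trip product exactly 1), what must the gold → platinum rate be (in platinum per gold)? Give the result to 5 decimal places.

Known legs of the cycle: 2.76 × 1.27 × 0.358 = 1.2548616
For no arbitrage the full-cycle product must be 1, so the missing rate is 1 / 1.2548616 ≈ 0.7969006.

0.79690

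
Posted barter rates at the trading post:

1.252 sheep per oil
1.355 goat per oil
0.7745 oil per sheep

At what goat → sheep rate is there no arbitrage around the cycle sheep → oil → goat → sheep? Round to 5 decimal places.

0.95288

Known legs of the cycle: 0.7745 × 1.355 = 1.0494475
For no arbitrage the full-cycle product must be 1, so the missing rate is 1 / 1.0494475 ≈ 0.9528823.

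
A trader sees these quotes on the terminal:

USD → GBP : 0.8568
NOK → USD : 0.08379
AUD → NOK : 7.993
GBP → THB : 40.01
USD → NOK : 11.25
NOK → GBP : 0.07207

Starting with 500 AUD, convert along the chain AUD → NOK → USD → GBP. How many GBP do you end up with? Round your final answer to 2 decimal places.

286.91

500 AUD × 7.993 = 3996.5 NOK
3996.5 NOK × 0.08379 = 334.866735 USD
334.866735 USD × 0.8568 = 286.913818548 GBP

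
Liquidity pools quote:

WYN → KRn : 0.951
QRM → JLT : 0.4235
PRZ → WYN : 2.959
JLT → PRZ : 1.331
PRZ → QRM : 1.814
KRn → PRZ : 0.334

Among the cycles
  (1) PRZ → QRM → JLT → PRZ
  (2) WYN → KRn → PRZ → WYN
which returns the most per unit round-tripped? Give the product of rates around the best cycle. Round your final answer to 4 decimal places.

1.0225

(1) 1.814 × 0.4235 × 1.331 = 1.02251
(2) 0.951 × 0.334 × 2.959 = 0.93988
Highest is cycle (1) at 1.0225 (>1, arbitrage).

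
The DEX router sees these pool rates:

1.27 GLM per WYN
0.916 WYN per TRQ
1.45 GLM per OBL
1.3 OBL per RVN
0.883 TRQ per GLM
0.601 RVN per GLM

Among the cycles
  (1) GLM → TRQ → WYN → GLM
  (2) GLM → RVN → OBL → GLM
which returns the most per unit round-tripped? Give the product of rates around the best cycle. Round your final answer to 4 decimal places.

(1) 0.883 × 0.916 × 1.27 = 1.02721
(2) 0.601 × 1.3 × 1.45 = 1.13289
Highest is cycle (2) at 1.1329 (>1, arbitrage).

1.1329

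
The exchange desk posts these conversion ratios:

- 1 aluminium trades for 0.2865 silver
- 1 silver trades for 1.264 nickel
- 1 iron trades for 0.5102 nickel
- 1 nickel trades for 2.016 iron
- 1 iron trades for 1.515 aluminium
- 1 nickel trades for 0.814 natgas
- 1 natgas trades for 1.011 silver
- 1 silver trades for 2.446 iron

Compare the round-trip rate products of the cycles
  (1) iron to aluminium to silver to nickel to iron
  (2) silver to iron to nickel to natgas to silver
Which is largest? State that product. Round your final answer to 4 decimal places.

(1) 1.515 × 0.2865 × 1.264 × 2.016 = 1.10605
(2) 2.446 × 0.5102 × 0.814 × 1.011 = 1.02700
Highest is cycle (1) at 1.1061 (>1, arbitrage).

1.1061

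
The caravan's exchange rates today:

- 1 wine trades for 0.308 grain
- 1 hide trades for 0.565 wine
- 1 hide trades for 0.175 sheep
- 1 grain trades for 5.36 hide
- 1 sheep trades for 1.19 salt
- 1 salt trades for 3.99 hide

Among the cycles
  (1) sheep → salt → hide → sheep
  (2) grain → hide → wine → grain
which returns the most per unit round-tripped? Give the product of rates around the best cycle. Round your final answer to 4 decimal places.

(1) 1.19 × 3.99 × 0.175 = 0.83092
(2) 5.36 × 0.565 × 0.308 = 0.93275
Highest is cycle (2) at 0.9327 (≤1, no arbitrage).

0.9327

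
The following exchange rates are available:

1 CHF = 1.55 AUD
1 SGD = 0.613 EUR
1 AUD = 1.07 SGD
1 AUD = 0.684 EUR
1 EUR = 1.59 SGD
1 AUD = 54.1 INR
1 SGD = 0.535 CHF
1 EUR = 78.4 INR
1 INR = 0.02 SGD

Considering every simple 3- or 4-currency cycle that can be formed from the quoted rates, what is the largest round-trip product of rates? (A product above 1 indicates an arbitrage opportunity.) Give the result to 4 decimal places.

INR→SGD→EUR→INR: 0.02 × 0.613 × 78.4 = 0.96118
AUD→EUR→SGD→CHF→AUD: 0.684 × 1.59 × 0.535 × 1.55 = 0.90186
INR→SGD→CHF→AUD→INR: 0.02 × 0.535 × 1.55 × 54.1 = 0.89725
AUD→SGD→CHF→AUD: 1.07 × 0.535 × 1.55 = 0.88730
Maximum is INR→SGD→EUR→INR at 0.9612; no arbitrage — every cycle loses value.

0.9612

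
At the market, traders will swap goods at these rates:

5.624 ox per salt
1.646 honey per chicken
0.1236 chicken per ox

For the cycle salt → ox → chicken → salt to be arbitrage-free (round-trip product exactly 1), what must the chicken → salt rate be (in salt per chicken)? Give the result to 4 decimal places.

Known legs of the cycle: 5.624 × 0.1236 = 0.6951264
For no arbitrage the full-cycle product must be 1, so the missing rate is 1 / 0.6951264 ≈ 1.438587.

1.4386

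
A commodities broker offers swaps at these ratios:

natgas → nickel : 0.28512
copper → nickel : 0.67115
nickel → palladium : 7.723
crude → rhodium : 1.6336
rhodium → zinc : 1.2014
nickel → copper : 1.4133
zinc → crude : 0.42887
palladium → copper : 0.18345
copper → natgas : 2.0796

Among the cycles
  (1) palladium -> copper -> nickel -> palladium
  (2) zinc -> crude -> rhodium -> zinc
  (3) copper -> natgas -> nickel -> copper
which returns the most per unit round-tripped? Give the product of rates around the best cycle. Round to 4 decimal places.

(1) 0.18345 × 0.67115 × 7.723 = 0.95087
(2) 0.42887 × 1.6336 × 1.2014 = 0.84170
(3) 2.0796 × 0.28512 × 1.4133 = 0.83800
Highest is cycle (1) at 0.9509 (≤1, no arbitrage).

0.9509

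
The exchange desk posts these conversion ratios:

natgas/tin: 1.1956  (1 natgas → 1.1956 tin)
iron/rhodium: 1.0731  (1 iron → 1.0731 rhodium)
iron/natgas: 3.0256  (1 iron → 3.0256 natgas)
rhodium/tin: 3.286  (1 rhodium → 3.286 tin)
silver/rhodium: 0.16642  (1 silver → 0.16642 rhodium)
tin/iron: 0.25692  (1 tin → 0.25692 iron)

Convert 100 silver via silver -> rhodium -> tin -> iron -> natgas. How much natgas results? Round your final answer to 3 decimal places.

100 silver × 0.16642 = 16.642 rhodium
16.642 rhodium × 3.286 = 54.685612 tin
54.685612 tin × 0.25692 = 14.04982743504 iron
14.04982743504 iron × 3.0256 = 42.509157887457024 natgas

42.509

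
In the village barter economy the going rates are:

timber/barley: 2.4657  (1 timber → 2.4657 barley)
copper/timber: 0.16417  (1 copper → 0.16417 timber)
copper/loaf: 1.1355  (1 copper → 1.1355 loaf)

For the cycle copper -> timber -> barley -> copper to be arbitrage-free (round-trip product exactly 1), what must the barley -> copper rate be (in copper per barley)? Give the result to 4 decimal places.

Known legs of the cycle: 0.16417 × 2.4657 = 0.404793969
For no arbitrage the full-cycle product must be 1, so the missing rate is 1 / 0.404793969 ≈ 2.470393.

2.4704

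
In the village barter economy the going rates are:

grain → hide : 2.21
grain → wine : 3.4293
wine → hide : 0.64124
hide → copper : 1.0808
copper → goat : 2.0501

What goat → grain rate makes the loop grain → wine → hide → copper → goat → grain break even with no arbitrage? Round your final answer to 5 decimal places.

0.20524

Known legs of the cycle: 3.4293 × 0.64124 × 1.0808 × 2.0501 = 4.87243962654068256
For no arbitrage the full-cycle product must be 1, so the missing rate is 1 / 4.87243962654068256 ≈ 0.2052360.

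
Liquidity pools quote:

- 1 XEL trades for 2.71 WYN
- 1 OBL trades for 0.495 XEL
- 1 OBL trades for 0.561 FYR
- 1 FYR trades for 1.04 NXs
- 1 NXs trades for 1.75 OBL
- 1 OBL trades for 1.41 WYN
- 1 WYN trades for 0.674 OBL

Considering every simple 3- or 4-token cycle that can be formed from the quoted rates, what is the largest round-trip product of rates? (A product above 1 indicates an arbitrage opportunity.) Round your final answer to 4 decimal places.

OBL→FYR→NXs→OBL: 0.561 × 1.04 × 1.75 = 1.02102
OBL→XEL→WYN→OBL: 0.495 × 2.71 × 0.674 = 0.90414
Maximum is OBL→FYR→NXs→OBL at 1.0210; arbitrage exists.

1.0210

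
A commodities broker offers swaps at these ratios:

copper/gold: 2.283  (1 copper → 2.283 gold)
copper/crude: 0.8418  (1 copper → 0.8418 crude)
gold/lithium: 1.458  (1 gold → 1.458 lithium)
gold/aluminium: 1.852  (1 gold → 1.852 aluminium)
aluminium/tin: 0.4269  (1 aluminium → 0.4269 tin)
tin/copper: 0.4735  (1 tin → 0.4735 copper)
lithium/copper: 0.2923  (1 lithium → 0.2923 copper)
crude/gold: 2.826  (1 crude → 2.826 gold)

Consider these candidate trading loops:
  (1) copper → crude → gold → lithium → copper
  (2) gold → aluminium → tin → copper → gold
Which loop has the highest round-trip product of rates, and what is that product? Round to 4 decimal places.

(1) 0.8418 × 2.826 × 1.458 × 0.2923 = 1.01384
(2) 1.852 × 0.4269 × 0.4735 × 2.283 = 0.85466
Highest is cycle (1) at 1.0138 (>1, arbitrage).

1.0138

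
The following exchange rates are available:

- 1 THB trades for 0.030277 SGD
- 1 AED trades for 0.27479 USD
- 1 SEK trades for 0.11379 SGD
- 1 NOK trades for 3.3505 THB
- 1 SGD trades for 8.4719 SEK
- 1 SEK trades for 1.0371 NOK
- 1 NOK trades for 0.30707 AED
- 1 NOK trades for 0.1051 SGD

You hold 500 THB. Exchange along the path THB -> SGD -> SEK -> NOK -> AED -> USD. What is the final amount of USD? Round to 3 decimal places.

500 THB × 0.030277 = 15.1385 SGD
15.1385 SGD × 8.4719 = 128.25185815 SEK
128.25185815 SEK × 1.0371 = 133.010002087365 NOK
133.010002087365 NOK × 0.30707 = 40.84338134096717055 AED
40.84338134096717055 AED × 0.27479 = 11.2233527586843687954345 USD

11.223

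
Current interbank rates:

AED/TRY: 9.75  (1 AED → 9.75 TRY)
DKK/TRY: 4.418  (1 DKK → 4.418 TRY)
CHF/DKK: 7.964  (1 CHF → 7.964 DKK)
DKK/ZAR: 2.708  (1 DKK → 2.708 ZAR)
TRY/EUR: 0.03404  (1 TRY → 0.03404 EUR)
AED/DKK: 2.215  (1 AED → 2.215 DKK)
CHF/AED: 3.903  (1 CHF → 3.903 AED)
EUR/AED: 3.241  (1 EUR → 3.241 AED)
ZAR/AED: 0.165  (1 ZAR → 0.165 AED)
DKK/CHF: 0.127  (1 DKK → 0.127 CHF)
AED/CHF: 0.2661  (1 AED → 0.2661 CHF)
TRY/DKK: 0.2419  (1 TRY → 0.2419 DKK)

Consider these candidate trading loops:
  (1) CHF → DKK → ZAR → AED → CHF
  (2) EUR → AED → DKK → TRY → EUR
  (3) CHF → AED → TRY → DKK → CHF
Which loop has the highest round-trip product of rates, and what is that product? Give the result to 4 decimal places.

(1) 7.964 × 2.708 × 0.165 × 0.2661 = 0.94691
(2) 3.241 × 2.215 × 4.418 × 0.03404 = 1.07961
(3) 3.903 × 9.75 × 0.2419 × 0.127 = 1.16908
Highest is cycle (3) at 1.1691 (>1, arbitrage).

1.1691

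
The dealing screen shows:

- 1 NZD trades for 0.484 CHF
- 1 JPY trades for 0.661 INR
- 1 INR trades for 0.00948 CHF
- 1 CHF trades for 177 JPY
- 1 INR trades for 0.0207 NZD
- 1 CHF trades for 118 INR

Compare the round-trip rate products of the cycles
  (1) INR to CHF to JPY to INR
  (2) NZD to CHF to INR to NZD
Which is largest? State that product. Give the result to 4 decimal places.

1.1822

(1) 0.00948 × 177 × 0.661 = 1.10913
(2) 0.484 × 118 × 0.0207 = 1.18222
Highest is cycle (2) at 1.1822 (>1, arbitrage).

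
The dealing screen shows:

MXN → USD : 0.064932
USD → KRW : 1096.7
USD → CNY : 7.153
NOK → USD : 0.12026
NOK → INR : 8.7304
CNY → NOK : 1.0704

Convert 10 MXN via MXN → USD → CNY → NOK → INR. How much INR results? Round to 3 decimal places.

43.404

10 MXN × 0.064932 = 0.64932 USD
0.64932 USD × 7.153 = 4.64458596 CNY
4.64458596 CNY × 1.0704 = 4.971564811584 NOK
4.971564811584 NOK × 8.7304 = 43.4037494310529536 INR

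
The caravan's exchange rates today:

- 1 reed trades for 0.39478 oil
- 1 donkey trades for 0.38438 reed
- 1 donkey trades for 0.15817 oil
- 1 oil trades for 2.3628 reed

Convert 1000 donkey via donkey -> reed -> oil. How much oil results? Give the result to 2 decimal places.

1000 donkey × 0.38438 = 384.38 reed
384.38 reed × 0.39478 = 151.7455364 oil

151.75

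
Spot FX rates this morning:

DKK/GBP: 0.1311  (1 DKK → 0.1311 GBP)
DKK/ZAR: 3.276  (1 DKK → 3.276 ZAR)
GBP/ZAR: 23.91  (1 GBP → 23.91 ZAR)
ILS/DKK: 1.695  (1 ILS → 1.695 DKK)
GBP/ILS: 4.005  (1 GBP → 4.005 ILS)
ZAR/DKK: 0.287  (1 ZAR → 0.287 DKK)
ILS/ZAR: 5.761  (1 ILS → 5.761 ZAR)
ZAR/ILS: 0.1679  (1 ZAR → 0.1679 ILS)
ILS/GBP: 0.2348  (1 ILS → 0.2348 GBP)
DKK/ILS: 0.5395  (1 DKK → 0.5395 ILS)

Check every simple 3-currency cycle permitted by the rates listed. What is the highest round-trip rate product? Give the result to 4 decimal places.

ILS→GBP→ZAR→ILS: 0.2348 × 23.91 × 0.1679 = 0.94260
ILS→DKK→ZAR→ILS: 1.695 × 3.276 × 0.1679 = 0.93232
DKK→GBP→ZAR→DKK: 0.1311 × 23.91 × 0.287 = 0.89963
ILS→ZAR→DKK→ILS: 5.761 × 0.287 × 0.5395 = 0.89201
ILS→DKK→GBP→ILS: 1.695 × 0.1311 × 4.005 = 0.88997
Maximum is ILS→GBP→ZAR→ILS at 0.9426; no arbitrage — every cycle loses value.

0.9426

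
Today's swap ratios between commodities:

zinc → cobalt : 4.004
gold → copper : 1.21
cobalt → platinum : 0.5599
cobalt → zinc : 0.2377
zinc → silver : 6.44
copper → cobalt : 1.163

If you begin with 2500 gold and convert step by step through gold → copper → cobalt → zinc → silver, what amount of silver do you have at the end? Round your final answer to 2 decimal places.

5385.43

2500 gold × 1.21 = 3025 copper
3025 copper × 1.163 = 3518.075 cobalt
3518.075 cobalt × 0.2377 = 836.2464275 zinc
836.2464275 zinc × 6.44 = 5385.4269931 silver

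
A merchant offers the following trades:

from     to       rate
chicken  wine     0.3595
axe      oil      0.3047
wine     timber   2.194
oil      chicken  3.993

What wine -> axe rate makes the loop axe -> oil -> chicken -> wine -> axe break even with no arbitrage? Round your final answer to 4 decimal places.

Known legs of the cycle: 0.3047 × 3.993 × 0.3595 = 0.43739182245
For no arbitrage the full-cycle product must be 1, so the missing rate is 1 / 0.43739182245 ≈ 2.286280.

2.2863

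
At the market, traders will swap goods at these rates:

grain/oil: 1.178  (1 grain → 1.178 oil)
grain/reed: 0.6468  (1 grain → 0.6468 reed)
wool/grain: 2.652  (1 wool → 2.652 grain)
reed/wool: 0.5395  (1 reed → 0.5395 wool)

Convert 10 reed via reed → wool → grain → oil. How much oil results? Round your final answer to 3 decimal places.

10 reed × 0.5395 = 5.395 wool
5.395 wool × 2.652 = 14.30754 grain
14.30754 grain × 1.178 = 16.85428212 oil

16.854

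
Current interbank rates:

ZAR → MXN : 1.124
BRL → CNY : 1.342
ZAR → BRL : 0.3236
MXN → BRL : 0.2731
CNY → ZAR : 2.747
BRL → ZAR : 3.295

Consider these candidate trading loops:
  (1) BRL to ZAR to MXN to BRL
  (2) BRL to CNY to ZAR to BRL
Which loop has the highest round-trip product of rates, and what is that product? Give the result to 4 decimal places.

1.1929

(1) 3.295 × 1.124 × 0.2731 = 1.01145
(2) 1.342 × 2.747 × 0.3236 = 1.19294
Highest is cycle (2) at 1.1929 (>1, arbitrage).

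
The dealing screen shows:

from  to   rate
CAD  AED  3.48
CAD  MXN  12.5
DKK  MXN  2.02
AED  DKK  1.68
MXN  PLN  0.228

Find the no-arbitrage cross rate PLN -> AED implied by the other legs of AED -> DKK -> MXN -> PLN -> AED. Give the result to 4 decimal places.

1.2924

Known legs of the cycle: 1.68 × 2.02 × 0.228 = 0.7737408
For no arbitrage the full-cycle product must be 1, so the missing rate is 1 / 0.7737408 ≈ 1.292422.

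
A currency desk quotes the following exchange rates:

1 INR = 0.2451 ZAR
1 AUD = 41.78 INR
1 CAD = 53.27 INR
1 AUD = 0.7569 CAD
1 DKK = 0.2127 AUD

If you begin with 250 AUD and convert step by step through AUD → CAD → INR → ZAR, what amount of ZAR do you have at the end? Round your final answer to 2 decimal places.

250 AUD × 0.7569 = 189.225 CAD
189.225 CAD × 53.27 = 10080.01575 INR
10080.01575 INR × 0.2451 = 2470.611860325 ZAR

2470.61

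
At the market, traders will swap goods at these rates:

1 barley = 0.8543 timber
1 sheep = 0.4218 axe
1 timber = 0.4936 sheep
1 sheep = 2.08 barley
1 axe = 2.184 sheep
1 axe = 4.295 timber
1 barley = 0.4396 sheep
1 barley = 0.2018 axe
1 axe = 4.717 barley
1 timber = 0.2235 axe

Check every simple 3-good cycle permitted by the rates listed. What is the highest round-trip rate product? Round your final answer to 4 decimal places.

0.9167

barley→axe→sheep→barley: 0.2018 × 2.184 × 2.08 = 0.91672
barley→timber→axe→barley: 0.8543 × 0.2235 × 4.717 = 0.90065
timber→sheep→axe→timber: 0.4936 × 0.4218 × 4.295 = 0.89422
barley→timber→sheep→barley: 0.8543 × 0.4936 × 2.08 = 0.87710
barley→sheep→axe→barley: 0.4396 × 0.4218 × 4.717 = 0.87464
Maximum is barley→axe→sheep→barley at 0.9167; no arbitrage — every cycle loses value.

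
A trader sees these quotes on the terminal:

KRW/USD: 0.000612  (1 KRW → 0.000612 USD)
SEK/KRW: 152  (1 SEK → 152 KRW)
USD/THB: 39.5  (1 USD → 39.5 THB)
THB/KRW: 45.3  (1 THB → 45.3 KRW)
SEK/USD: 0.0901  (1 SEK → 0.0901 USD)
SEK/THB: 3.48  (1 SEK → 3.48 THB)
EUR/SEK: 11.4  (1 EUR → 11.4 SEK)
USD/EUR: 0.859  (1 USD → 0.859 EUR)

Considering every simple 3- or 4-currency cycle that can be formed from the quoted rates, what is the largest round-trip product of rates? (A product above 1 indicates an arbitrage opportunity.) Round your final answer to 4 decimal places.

1.0951

KRW→USD→THB→KRW: 0.000612 × 39.5 × 45.3 = 1.09508
KRW→USD→EUR→SEK→KRW: 0.000612 × 0.859 × 11.4 × 152 = 0.91095
EUR→SEK→USD→EUR: 11.4 × 0.0901 × 0.859 = 0.88231
Maximum is KRW→USD→THB→KRW at 1.0951; arbitrage exists.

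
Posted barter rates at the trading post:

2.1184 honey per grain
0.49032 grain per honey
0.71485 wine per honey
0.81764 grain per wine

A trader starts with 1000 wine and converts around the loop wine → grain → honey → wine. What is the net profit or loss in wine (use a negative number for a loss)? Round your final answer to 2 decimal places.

1000 wine × 0.81764 = 817.64 grain
817.64 grain × 2.1184 = 1732.088576 honey
1732.088576 honey × 0.71485 = 1238.1835185536 wine
Net change: 1238.1835185536 − 1000 = 238.1835185536 wine

238.18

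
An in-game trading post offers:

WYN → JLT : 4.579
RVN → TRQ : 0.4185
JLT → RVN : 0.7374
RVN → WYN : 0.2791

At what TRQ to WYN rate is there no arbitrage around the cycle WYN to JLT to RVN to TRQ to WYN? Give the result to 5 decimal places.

Known legs of the cycle: 4.579 × 0.7374 × 0.4185 = 1.4130881001
For no arbitrage the full-cycle product must be 1, so the missing rate is 1 / 1.4130881001 ≈ 0.7076700.

0.70767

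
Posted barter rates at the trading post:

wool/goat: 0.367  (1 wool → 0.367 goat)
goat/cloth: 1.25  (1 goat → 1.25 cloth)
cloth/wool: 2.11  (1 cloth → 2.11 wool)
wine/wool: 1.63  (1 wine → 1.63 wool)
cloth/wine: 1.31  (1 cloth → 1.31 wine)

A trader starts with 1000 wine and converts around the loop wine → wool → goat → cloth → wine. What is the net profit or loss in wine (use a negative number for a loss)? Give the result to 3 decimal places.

-20.431

1000 wine × 1.63 = 1630 wool
1630 wool × 0.367 = 598.21 goat
598.21 goat × 1.25 = 747.7625 cloth
747.7625 cloth × 1.31 = 979.568875 wine
Net change: 979.568875 − 1000 = -20.431125 wine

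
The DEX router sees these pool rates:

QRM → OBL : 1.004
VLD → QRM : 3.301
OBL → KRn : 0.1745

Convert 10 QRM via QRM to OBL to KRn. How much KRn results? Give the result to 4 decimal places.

1.7520

10 QRM × 1.004 = 10.04 OBL
10.04 OBL × 0.1745 = 1.75198 KRn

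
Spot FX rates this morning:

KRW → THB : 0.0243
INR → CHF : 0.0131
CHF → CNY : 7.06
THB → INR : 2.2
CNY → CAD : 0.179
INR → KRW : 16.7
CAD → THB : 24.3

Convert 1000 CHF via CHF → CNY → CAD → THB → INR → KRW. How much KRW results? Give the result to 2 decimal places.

1000 CHF × 7.06 = 7060 CNY
7060 CNY × 0.179 = 1263.74 CAD
1263.74 CAD × 24.3 = 30708.882 THB
30708.882 THB × 2.2 = 67559.5404 INR
67559.5404 INR × 16.7 = 1128244.32468 KRW

1128244.32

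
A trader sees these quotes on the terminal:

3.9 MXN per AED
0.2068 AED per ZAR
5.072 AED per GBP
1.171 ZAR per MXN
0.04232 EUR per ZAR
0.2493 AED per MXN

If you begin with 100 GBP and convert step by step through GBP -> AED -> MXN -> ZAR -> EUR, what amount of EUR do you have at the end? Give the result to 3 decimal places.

98.027

100 GBP × 5.072 = 507.2 AED
507.2 AED × 3.9 = 1978.08 MXN
1978.08 MXN × 1.171 = 2316.33168 ZAR
2316.33168 ZAR × 0.04232 = 98.0271566976 EUR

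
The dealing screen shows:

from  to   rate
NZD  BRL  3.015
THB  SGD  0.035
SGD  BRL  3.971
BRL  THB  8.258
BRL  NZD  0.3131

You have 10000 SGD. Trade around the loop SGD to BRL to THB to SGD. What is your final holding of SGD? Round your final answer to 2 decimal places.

10000 SGD × 3.971 = 39710 BRL
39710 BRL × 8.258 = 327925.18 THB
327925.18 THB × 0.035 = 11477.3813 SGD

11477.38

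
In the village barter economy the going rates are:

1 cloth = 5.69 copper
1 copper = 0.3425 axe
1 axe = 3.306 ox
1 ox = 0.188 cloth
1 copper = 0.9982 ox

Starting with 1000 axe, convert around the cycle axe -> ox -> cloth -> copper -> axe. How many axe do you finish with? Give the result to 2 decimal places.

1211.25

1000 axe × 3.306 = 3306 ox
3306 ox × 0.188 = 621.528 cloth
621.528 cloth × 5.69 = 3536.49432 copper
3536.49432 copper × 0.3425 = 1211.2493046 axe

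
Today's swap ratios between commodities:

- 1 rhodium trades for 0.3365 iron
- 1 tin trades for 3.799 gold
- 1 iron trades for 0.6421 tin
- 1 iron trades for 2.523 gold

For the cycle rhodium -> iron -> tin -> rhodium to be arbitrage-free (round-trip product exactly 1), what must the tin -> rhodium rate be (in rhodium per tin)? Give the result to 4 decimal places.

4.6282

Known legs of the cycle: 0.3365 × 0.6421 = 0.21606665
For no arbitrage the full-cycle product must be 1, so the missing rate is 1 / 0.21606665 ≈ 4.628202.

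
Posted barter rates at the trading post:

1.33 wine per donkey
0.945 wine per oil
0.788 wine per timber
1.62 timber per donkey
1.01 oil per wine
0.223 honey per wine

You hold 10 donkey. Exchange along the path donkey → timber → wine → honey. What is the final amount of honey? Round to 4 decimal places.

2.8467

10 donkey × 1.62 = 16.2 timber
16.2 timber × 0.788 = 12.7656 wine
12.7656 wine × 0.223 = 2.8467288 honey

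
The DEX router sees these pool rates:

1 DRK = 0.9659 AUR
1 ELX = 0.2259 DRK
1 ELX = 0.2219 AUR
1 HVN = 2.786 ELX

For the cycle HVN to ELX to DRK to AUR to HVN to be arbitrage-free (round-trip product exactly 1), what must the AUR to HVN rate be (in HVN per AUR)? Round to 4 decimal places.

Known legs of the cycle: 2.786 × 0.2259 × 0.9659 = 0.60789631266
For no arbitrage the full-cycle product must be 1, so the missing rate is 1 / 0.60789631266 ≈ 1.645017.

1.6450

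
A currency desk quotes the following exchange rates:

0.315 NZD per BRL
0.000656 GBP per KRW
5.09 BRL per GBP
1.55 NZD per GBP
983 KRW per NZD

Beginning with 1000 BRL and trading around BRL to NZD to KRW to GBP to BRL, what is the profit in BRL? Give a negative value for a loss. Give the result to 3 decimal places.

1000 BRL × 0.315 = 315 NZD
315 NZD × 983 = 309645 KRW
309645 KRW × 0.000656 = 203.12712 GBP
203.12712 GBP × 5.09 = 1033.9170408 BRL
Net change: 1033.9170408 − 1000 = 33.9170408 BRL

33.917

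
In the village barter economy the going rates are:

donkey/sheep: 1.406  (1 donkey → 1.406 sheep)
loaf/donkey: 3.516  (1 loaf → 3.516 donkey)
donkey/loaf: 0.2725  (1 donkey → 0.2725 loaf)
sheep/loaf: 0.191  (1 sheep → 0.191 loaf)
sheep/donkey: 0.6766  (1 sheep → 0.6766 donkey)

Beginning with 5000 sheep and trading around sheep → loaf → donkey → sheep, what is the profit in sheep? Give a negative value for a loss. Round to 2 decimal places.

-278.96

5000 sheep × 0.191 = 955 loaf
955 loaf × 3.516 = 3357.78 donkey
3357.78 donkey × 1.406 = 4721.03868 sheep
Net change: 4721.03868 − 5000 = -278.96132 sheep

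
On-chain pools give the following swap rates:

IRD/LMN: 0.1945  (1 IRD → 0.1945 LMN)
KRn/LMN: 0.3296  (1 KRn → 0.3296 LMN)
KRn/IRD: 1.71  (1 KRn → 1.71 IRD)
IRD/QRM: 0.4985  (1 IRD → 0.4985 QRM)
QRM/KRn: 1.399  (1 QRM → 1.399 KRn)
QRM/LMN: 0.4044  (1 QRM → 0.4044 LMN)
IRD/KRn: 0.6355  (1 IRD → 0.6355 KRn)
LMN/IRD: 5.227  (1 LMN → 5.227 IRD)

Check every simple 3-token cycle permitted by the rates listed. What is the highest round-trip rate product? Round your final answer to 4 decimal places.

1.1926

KRn→IRD→QRM→KRn: 1.71 × 0.4985 × 1.399 = 1.19256
KRn→LMN→IRD→KRn: 0.3296 × 5.227 × 0.6355 = 1.09485
IRD→QRM→LMN→IRD: 0.4985 × 0.4044 × 5.227 = 1.05373
Maximum is KRn→IRD→QRM→KRn at 1.1926; arbitrage exists.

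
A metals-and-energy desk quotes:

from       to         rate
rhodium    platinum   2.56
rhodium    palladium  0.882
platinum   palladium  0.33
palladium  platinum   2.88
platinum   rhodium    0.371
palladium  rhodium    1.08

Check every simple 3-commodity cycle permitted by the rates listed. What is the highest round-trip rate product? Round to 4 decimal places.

platinum→rhodium→palladium→platinum: 0.371 × 0.882 × 2.88 = 0.94240
platinum→palladium→rhodium→platinum: 0.33 × 1.08 × 2.56 = 0.91238
Maximum is platinum→rhodium→palladium→platinum at 0.9424; no arbitrage — every cycle loses value.

0.9424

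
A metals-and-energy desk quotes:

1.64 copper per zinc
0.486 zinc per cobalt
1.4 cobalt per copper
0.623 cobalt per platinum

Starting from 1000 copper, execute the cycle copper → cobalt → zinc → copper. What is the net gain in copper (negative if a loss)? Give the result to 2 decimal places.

1000 copper × 1.4 = 1400 cobalt
1400 cobalt × 0.486 = 680.4 zinc
680.4 zinc × 1.64 = 1115.856 copper
Net change: 1115.856 − 1000 = 115.856 copper

115.86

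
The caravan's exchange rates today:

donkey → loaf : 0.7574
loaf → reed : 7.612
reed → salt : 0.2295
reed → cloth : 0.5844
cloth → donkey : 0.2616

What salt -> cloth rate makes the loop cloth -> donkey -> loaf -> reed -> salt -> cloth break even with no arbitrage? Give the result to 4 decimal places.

2.8891

Known legs of the cycle: 0.2616 × 0.7574 × 7.612 × 0.2295 = 0.34613419823136
For no arbitrage the full-cycle product must be 1, so the missing rate is 1 / 0.34613419823136 ≈ 2.889053.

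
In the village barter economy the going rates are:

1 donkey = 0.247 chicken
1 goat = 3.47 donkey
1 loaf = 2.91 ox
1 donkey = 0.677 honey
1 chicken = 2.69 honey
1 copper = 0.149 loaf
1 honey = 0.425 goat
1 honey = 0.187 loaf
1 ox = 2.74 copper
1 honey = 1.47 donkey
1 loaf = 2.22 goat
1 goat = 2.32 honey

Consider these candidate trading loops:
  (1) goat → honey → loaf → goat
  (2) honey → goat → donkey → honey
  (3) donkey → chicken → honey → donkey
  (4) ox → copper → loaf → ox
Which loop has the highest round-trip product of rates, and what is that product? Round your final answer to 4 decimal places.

1.1880

(1) 2.32 × 0.187 × 2.22 = 0.96312
(2) 0.425 × 3.47 × 0.677 = 0.99841
(3) 0.247 × 2.69 × 1.47 = 0.97671
(4) 2.74 × 0.149 × 2.91 = 1.18804
Highest is cycle (4) at 1.1880 (>1, arbitrage).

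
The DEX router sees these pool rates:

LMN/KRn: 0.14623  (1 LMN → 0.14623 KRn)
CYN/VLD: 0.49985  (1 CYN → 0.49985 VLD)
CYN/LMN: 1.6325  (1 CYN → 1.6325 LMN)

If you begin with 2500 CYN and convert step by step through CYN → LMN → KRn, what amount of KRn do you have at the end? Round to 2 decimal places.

2500 CYN × 1.6325 = 4081.25 LMN
4081.25 LMN × 0.14623 = 596.8011875 KRn

596.80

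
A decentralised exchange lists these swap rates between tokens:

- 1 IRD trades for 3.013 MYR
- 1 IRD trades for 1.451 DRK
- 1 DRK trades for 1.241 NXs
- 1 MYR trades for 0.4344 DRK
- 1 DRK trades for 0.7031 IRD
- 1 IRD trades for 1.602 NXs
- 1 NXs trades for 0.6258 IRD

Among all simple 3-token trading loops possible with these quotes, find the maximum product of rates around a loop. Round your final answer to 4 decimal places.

NXs→IRD→DRK→NXs: 0.6258 × 1.451 × 1.241 = 1.12687
MYR→DRK→IRD→MYR: 0.4344 × 0.7031 × 3.013 = 0.92025
Maximum is NXs→IRD→DRK→NXs at 1.1269; arbitrage exists.

1.1269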